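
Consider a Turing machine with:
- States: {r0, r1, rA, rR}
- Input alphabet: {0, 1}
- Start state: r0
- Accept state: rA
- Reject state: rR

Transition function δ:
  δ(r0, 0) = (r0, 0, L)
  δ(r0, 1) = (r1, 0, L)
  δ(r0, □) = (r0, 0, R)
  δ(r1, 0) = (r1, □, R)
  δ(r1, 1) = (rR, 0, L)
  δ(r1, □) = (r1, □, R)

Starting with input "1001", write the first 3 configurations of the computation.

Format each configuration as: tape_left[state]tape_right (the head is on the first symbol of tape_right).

Transitions applied:
Step 1: δ(r0, 1) = (r1, 0, L)
Step 2: δ(r1, □) = (r1, □, R)

The first 3 configurations are:
[r0]1001 ⊢ [r1]□0001 ⊢ □[r1]0001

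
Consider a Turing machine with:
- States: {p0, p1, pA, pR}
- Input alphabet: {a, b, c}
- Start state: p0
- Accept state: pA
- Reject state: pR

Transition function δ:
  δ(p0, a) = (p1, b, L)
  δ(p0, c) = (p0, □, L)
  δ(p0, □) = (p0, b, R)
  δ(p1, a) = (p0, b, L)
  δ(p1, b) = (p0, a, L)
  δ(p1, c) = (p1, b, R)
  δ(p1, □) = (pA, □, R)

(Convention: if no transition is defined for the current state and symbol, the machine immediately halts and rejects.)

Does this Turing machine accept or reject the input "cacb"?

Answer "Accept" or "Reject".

Execution trace:
Initial: [p0]cacb
Step 1: δ(p0, c) = (p0, □, L) → [p0]□□acb
Step 2: δ(p0, □) = (p0, b, R) → b[p0]□acb
Step 3: δ(p0, □) = (p0, b, R) → bb[p0]acb
Step 4: δ(p0, a) = (p1, b, L) → b[p1]bbcb
Step 5: δ(p1, b) = (p0, a, L) → [p0]babcb

No transition is defined for δ(p0, b). By convention the machine halts and rejects.

Answer: Reject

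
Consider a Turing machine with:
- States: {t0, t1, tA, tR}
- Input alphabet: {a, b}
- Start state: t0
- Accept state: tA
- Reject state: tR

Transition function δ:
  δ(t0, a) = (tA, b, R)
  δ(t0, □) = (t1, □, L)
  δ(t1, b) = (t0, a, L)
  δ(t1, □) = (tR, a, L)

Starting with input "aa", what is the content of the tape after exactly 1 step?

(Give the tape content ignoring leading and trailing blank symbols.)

Execution trace:
Initial: [t0]aa
Step 1: δ(t0, a) = (tA, b, R) → b[tA]a

The machine reaches the accept state tA and halts.

After 1 step, the tape (ignoring leading/trailing blanks) is: ba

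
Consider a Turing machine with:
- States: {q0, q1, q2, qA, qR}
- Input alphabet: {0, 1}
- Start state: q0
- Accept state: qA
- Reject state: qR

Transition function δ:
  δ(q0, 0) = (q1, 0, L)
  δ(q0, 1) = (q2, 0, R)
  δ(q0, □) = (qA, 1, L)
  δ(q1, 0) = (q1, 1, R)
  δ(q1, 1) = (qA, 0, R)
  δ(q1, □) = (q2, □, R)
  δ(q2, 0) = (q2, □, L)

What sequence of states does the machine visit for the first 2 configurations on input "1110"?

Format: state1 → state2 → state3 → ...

Execution trace:
Initial: [q0]1110
Step 1: δ(q0, 1) = (q2, 0, R) → 0[q2]110

No transition is defined for δ(q2, 1). By convention the machine halts and rejects.

State sequence: q0 → q2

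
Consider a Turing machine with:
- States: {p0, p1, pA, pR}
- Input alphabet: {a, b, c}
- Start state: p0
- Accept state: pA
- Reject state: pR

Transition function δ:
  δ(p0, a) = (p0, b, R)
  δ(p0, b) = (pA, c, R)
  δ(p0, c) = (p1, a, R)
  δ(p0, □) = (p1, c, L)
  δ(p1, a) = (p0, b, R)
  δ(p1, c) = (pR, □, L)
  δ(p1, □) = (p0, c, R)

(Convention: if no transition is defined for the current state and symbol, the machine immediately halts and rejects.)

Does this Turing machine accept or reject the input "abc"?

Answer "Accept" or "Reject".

Execution trace:
Initial: [p0]abc
Step 1: δ(p0, a) = (p0, b, R) → b[p0]bc
Step 2: δ(p0, b) = (pA, c, R) → bc[pA]c

The machine reaches the accept state pA and halts.

Answer: Accept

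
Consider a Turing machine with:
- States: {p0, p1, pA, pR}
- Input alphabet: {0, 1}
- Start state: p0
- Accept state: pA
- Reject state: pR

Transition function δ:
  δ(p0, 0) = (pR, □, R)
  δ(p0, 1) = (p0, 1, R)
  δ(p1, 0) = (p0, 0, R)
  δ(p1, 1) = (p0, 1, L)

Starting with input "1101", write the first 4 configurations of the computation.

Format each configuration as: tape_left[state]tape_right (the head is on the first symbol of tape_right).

Transitions applied:
Step 1: δ(p0, 1) = (p0, 1, R)
Step 2: δ(p0, 1) = (p0, 1, R)
Step 3: δ(p0, 0) = (pR, □, R)

The first 4 configurations are:
[p0]1101 ⊢ 1[p0]101 ⊢ 11[p0]01 ⊢ 11□[pR]1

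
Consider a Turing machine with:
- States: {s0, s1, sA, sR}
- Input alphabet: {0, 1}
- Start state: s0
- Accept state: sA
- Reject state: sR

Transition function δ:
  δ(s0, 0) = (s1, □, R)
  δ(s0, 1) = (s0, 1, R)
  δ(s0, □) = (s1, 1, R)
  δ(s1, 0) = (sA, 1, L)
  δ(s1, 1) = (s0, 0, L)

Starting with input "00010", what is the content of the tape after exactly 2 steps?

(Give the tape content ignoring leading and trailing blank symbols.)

Execution trace:
Initial: [s0]00010
Step 1: δ(s0, 0) = (s1, □, R) → □[s1]0010
Step 2: δ(s1, 0) = (sA, 1, L) → [sA]□1010

The machine reaches the accept state sA and halts.

After 2 steps, the tape (ignoring leading/trailing blanks) is: 1010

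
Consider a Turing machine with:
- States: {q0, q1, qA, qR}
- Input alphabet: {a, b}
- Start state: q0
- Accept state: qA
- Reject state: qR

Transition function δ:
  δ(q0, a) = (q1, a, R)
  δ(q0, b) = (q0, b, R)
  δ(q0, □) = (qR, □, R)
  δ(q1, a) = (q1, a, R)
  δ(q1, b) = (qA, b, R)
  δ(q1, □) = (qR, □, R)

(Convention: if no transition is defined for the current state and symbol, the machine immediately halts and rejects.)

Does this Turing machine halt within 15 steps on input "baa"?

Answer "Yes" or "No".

Execution trace:
Initial: [q0]baa
Step 1: δ(q0, b) = (q0, b, R) → b[q0]aa
Step 2: δ(q0, a) = (q1, a, R) → ba[q1]a
Step 3: δ(q1, a) = (q1, a, R) → baa[q1]□
Step 4: δ(q1, □) = (qR, □, R) → baa□[qR]□

The machine reaches the reject state qR and halts.
The machine halted after 4 steps (within the 15-step bound).

Answer: Yes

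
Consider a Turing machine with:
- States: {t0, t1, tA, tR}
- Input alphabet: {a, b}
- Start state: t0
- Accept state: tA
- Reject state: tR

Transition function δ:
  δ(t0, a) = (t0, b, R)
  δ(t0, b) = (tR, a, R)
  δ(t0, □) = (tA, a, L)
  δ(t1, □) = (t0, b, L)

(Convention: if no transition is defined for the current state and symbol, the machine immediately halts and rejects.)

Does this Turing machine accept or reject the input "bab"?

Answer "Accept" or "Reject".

Execution trace:
Initial: [t0]bab
Step 1: δ(t0, b) = (tR, a, R) → a[tR]ab

The machine reaches the reject state tR and halts.

Answer: Reject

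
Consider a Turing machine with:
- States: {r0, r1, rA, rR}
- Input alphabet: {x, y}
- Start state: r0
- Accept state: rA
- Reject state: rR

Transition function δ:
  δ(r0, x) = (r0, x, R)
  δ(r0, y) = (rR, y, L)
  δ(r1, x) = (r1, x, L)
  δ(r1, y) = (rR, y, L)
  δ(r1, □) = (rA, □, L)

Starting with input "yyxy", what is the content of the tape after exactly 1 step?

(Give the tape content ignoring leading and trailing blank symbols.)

Execution trace:
Initial: [r0]yyxy
Step 1: δ(r0, y) = (rR, y, L) → [rR]□yyxy

The machine reaches the reject state rR and halts.

After 1 step, the tape (ignoring leading/trailing blanks) is: yyxy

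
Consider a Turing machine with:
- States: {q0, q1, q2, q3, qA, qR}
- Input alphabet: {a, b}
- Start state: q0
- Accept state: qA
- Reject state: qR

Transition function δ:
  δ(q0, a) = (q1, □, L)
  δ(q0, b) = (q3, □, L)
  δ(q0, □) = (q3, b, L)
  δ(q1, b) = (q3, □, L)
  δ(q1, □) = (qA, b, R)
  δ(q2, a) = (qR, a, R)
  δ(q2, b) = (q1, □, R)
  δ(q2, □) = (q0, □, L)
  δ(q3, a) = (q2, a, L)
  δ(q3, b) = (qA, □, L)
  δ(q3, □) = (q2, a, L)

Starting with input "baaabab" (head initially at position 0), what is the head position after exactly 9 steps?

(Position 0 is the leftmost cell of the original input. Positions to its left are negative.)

Execution trace (head position shown):
Step 0: [q0]baaabab  (head at position 0)
Step 1: move left → [q3]□□aaabab  (head at position -1)
Step 2: move left → [q2]□a□aaabab  (head at position -2)
Step 3: move left → [q0]□□a□aaabab  (head at position -3)
Step 4: move left → [q3]□b□a□aaabab  (head at position -4)
Step 5: move left → [q2]□ab□a□aaabab  (head at position -5)
Step 6: move left → [q0]□□ab□a□aaabab  (head at position -6)
Step 7: move left → [q3]□b□ab□a□aaabab  (head at position -7)
Step 8: move left → [q2]□ab□ab□a□aaabab  (head at position -8)
Step 9: move left → [q0]□□ab□ab□a□aaabab  (head at position -9)

After 9 steps, the head is at position -9.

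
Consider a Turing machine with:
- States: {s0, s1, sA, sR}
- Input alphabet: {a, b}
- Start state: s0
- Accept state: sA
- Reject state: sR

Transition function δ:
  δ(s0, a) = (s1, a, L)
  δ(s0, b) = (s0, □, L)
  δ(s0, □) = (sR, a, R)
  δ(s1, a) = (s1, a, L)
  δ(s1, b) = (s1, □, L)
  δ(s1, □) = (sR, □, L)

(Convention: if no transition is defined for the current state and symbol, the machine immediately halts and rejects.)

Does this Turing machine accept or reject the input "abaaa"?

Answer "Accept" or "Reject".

Execution trace:
Initial: [s0]abaaa
Step 1: δ(s0, a) = (s1, a, L) → [s1]□abaaa
Step 2: δ(s1, □) = (sR, □, L) → [sR]□□abaaa

The machine reaches the reject state sR and halts.

Answer: Reject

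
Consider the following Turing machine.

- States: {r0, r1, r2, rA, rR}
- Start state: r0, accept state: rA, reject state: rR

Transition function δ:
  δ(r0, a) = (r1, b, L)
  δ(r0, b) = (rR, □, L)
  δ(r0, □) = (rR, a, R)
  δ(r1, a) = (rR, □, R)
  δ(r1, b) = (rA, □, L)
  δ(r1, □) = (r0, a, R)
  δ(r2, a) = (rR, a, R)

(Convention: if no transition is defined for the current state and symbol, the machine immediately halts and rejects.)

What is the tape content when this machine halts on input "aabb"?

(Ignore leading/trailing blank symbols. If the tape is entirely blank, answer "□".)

Execution trace:
Initial: [r0]aabb
Step 1: δ(r0, a) = (r1, b, L) → [r1]□babb
Step 2: δ(r1, □) = (r0, a, R) → a[r0]babb
Step 3: δ(r0, b) = (rR, □, L) → [rR]a□abb

The machine reaches the reject state rR and halts.

Final tape (ignoring leading/trailing blanks): a□abb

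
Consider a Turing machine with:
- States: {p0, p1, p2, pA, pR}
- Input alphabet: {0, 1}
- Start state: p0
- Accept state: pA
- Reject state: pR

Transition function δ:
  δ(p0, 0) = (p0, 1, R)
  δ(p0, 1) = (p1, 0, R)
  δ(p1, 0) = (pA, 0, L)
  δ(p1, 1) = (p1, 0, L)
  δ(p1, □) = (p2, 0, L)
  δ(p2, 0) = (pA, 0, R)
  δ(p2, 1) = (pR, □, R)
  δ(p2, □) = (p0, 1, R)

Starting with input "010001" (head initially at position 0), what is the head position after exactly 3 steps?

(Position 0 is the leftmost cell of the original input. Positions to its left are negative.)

Execution trace (head position shown):
Step 0: [p0]010001  (head at position 0)
Step 1: move right → 1[p0]10001  (head at position 1)
Step 2: move right → 10[p1]0001  (head at position 2)
Step 3: move left → 1[pA]00001  (head at position 1)

After 3 steps, the head is at position 1.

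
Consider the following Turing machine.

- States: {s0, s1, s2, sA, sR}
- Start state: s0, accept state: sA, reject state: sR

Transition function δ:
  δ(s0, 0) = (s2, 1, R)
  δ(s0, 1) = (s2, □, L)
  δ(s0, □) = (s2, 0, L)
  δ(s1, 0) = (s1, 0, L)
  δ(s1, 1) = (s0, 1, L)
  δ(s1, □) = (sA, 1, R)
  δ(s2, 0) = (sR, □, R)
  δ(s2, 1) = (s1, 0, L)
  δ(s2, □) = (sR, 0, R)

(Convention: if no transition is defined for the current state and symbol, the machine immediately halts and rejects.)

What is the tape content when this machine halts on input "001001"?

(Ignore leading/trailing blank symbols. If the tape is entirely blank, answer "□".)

Execution trace:
Initial: [s0]001001
Step 1: δ(s0, 0) = (s2, 1, R) → 1[s2]01001
Step 2: δ(s2, 0) = (sR, □, R) → 1□[sR]1001

The machine reaches the reject state sR and halts.

Final tape (ignoring leading/trailing blanks): 1□1001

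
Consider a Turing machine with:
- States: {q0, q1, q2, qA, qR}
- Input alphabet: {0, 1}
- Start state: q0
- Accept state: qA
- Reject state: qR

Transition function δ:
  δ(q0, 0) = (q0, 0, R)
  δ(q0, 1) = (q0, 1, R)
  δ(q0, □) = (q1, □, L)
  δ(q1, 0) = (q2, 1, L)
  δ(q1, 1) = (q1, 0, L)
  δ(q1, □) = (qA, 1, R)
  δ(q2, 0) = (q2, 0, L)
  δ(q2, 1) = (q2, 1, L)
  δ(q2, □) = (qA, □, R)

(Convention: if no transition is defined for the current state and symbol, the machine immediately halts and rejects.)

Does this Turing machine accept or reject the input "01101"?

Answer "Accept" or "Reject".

Execution trace:
Initial: [q0]01101
Step 1: δ(q0, 0) = (q0, 0, R) → 0[q0]1101
Step 2: δ(q0, 1) = (q0, 1, R) → 01[q0]101
Step 3: δ(q0, 1) = (q0, 1, R) → 011[q0]01
Step 4: δ(q0, 0) = (q0, 0, R) → 0110[q0]1
Step 5: δ(q0, 1) = (q0, 1, R) → 01101[q0]□
Step 6: δ(q0, □) = (q1, □, L) → 0110[q1]1□
Step 7: δ(q1, 1) = (q1, 0, L) → 011[q1]00□
Step 8: δ(q1, 0) = (q2, 1, L) → 01[q2]110□
Step 9: δ(q2, 1) = (q2, 1, L) → 0[q2]1110□
Step 10: δ(q2, 1) = (q2, 1, L) → [q2]01110□
Step 11: δ(q2, 0) = (q2, 0, L) → [q2]□01110□
Step 12: δ(q2, □) = (qA, □, R) → □[qA]01110□

The machine reaches the accept state qA and halts.

Answer: Accept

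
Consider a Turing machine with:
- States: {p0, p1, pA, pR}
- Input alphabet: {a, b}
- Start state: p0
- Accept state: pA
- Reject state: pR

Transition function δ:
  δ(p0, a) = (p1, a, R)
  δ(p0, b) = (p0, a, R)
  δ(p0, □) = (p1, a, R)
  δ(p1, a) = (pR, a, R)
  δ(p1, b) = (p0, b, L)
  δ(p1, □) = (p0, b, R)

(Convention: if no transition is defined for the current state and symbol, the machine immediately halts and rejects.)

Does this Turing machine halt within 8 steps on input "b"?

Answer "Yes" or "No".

Execution trace:
Initial: [p0]b
Step 1: δ(p0, b) = (p0, a, R) → a[p0]□
Step 2: δ(p0, □) = (p1, a, R) → aa[p1]□
Step 3: δ(p1, □) = (p0, b, R) → aab[p0]□
Step 4: δ(p0, □) = (p1, a, R) → aaba[p1]□
Step 5: δ(p1, □) = (p0, b, R) → aabab[p0]□
Step 6: δ(p0, □) = (p1, a, R) → aababa[p1]□
Step 7: δ(p1, □) = (p0, b, R) → aababab[p0]□
Step 8: δ(p0, □) = (p1, a, R) → aabababa[p1]□

The machine has not reached a halting state after 8 steps.
The machine did not halt within the 8-step bound.

Answer: No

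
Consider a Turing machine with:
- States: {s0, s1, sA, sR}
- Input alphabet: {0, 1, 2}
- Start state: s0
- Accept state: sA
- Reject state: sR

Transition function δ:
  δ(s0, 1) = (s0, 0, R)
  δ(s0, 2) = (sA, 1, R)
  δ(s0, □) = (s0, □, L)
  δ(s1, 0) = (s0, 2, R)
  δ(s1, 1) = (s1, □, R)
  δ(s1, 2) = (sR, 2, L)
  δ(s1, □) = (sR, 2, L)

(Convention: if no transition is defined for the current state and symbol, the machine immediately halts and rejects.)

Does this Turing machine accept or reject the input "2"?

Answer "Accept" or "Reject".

Execution trace:
Initial: [s0]2
Step 1: δ(s0, 2) = (sA, 1, R) → 1[sA]□

The machine reaches the accept state sA and halts.

Answer: Accept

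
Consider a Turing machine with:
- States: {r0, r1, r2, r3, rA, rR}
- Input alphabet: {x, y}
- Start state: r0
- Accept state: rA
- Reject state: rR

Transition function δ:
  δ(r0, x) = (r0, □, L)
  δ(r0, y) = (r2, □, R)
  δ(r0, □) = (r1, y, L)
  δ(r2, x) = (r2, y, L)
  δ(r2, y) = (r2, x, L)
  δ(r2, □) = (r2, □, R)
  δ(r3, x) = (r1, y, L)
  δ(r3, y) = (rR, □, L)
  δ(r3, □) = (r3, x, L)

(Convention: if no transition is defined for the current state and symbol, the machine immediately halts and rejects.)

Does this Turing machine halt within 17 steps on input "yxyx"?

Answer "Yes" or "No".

Execution trace:
Initial: [r0]yxyx
Step 1: δ(r0, y) = (r2, □, R) → □[r2]xyx
Step 2: δ(r2, x) = (r2, y, L) → [r2]□yyx
Step 3: δ(r2, □) = (r2, □, R) → □[r2]yyx
Step 4: δ(r2, y) = (r2, x, L) → [r2]□xyx
Step 5: δ(r2, □) = (r2, □, R) → □[r2]xyx
Step 6: δ(r2, x) = (r2, y, L) → [r2]□yyx
Step 7: δ(r2, □) = (r2, □, R) → □[r2]yyx
Step 8: δ(r2, y) = (r2, x, L) → [r2]□xyx
Step 9: δ(r2, □) = (r2, □, R) → □[r2]xyx
Step 10: δ(r2, x) = (r2, y, L) → [r2]□yyx
Step 11: δ(r2, □) = (r2, □, R) → □[r2]yyx
Step 12: δ(r2, y) = (r2, x, L) → [r2]□xyx
Step 13: δ(r2, □) = (r2, □, R) → □[r2]xyx
Step 14: δ(r2, x) = (r2, y, L) → [r2]□yyx
Step 15: δ(r2, □) = (r2, □, R) → □[r2]yyx
Step 16: δ(r2, y) = (r2, x, L) → [r2]□xyx
Step 17: δ(r2, □) = (r2, □, R) → □[r2]xyx

The machine has not reached a halting state after 17 steps.
The machine did not halt within the 17-step bound.

Answer: No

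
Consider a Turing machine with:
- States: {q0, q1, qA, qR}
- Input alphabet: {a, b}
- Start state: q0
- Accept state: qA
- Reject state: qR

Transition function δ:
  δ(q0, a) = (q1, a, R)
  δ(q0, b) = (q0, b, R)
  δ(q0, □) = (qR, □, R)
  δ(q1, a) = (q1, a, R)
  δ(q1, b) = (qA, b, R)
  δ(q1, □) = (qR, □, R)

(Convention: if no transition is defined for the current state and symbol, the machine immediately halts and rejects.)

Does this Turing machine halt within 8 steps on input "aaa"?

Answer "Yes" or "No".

Execution trace:
Initial: [q0]aaa
Step 1: δ(q0, a) = (q1, a, R) → a[q1]aa
Step 2: δ(q1, a) = (q1, a, R) → aa[q1]a
Step 3: δ(q1, a) = (q1, a, R) → aaa[q1]□
Step 4: δ(q1, □) = (qR, □, R) → aaa□[qR]□

The machine reaches the reject state qR and halts.
The machine halted after 4 steps (within the 8-step bound).

Answer: Yes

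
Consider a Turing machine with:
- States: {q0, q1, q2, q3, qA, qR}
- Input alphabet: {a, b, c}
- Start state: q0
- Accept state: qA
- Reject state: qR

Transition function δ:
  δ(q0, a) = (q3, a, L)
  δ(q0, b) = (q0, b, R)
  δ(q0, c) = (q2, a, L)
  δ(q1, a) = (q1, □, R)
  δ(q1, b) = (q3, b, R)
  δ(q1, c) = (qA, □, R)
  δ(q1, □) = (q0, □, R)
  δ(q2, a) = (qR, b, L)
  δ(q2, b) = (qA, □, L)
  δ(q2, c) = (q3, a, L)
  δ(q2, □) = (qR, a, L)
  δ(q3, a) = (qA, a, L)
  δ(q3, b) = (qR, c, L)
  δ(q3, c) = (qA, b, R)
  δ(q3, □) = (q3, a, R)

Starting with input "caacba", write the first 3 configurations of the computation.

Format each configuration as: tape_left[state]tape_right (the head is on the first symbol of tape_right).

Transitions applied:
Step 1: δ(q0, c) = (q2, a, L)
Step 2: δ(q2, □) = (qR, a, L)

The first 3 configurations are:
[q0]caacba ⊢ [q2]□aaacba ⊢ [qR]□aaaacba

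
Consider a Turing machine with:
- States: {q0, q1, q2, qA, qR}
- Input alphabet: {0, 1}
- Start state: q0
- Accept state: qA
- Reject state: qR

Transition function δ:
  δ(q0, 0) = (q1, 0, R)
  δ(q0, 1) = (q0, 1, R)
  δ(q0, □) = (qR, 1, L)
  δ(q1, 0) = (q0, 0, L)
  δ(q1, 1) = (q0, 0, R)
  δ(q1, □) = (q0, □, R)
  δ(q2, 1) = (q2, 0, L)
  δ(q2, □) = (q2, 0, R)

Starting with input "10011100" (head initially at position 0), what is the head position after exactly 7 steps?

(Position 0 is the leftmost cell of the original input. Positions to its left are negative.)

Execution trace (head position shown):
Step 0: [q0]10011100  (head at position 0)
Step 1: move right → 1[q0]0011100  (head at position 1)
Step 2: move right → 10[q1]011100  (head at position 2)
Step 3: move left → 1[q0]0011100  (head at position 1)
Step 4: move right → 10[q1]011100  (head at position 2)
Step 5: move left → 1[q0]0011100  (head at position 1)
Step 6: move right → 10[q1]011100  (head at position 2)
Step 7: move left → 1[q0]0011100  (head at position 1)

After 7 steps, the head is at position 1.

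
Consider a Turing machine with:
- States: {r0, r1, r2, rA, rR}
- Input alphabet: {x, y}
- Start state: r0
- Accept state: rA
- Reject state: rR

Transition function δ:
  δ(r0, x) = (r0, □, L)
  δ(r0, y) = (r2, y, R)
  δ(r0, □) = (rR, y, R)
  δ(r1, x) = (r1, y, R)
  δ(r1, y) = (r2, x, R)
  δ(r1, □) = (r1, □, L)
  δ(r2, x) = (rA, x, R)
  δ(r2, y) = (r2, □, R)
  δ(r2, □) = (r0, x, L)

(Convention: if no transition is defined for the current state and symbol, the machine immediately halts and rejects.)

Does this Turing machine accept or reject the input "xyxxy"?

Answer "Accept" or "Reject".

Execution trace:
Initial: [r0]xyxxy
Step 1: δ(r0, x) = (r0, □, L) → [r0]□□yxxy
Step 2: δ(r0, □) = (rR, y, R) → y[rR]□yxxy

The machine reaches the reject state rR and halts.

Answer: Reject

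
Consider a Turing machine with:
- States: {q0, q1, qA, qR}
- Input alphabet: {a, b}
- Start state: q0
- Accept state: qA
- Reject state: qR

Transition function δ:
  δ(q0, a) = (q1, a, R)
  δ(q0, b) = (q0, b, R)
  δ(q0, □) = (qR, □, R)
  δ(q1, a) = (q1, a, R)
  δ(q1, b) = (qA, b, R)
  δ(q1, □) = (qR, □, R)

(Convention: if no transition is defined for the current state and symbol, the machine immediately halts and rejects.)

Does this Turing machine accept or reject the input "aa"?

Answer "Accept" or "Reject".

Execution trace:
Initial: [q0]aa
Step 1: δ(q0, a) = (q1, a, R) → a[q1]a
Step 2: δ(q1, a) = (q1, a, R) → aa[q1]□
Step 3: δ(q1, □) = (qR, □, R) → aa□[qR]□

The machine reaches the reject state qR and halts.

Answer: Reject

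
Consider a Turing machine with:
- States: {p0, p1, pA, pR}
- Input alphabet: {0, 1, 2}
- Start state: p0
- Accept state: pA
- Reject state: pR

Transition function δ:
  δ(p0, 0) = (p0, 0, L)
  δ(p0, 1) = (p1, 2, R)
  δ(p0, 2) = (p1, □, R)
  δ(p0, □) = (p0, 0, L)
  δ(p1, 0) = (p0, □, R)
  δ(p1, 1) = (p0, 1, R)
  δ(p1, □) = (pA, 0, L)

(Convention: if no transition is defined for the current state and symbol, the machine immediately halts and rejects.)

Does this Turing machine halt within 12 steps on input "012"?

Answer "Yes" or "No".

Execution trace:
Initial: [p0]012
Step 1: δ(p0, 0) = (p0, 0, L) → [p0]□012
Step 2: δ(p0, □) = (p0, 0, L) → [p0]□0012
Step 3: δ(p0, □) = (p0, 0, L) → [p0]□00012
Step 4: δ(p0, □) = (p0, 0, L) → [p0]□000012
Step 5: δ(p0, □) = (p0, 0, L) → [p0]□0000012
Step 6: δ(p0, □) = (p0, 0, L) → [p0]□00000012
Step 7: δ(p0, □) = (p0, 0, L) → [p0]□000000012
Step 8: δ(p0, □) = (p0, 0, L) → [p0]□0000000012
Step 9: δ(p0, □) = (p0, 0, L) → [p0]□00000000012
Step 10: δ(p0, □) = (p0, 0, L) → [p0]□000000000012
Step 11: δ(p0, □) = (p0, 0, L) → [p0]□0000000000012
Step 12: δ(p0, □) = (p0, 0, L) → [p0]□00000000000012

The machine has not reached a halting state after 12 steps.
The machine did not halt within the 12-step bound.

Answer: No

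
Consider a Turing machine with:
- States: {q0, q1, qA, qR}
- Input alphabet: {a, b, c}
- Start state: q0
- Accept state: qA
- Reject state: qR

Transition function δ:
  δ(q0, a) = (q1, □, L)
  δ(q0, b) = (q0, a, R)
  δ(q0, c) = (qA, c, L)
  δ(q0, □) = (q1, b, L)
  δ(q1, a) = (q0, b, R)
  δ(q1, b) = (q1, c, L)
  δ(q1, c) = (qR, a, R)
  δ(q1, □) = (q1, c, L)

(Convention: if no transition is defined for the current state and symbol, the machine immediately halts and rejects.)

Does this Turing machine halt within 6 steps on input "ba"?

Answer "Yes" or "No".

Execution trace:
Initial: [q0]ba
Step 1: δ(q0, b) = (q0, a, R) → a[q0]a
Step 2: δ(q0, a) = (q1, □, L) → [q1]a□
Step 3: δ(q1, a) = (q0, b, R) → b[q0]□
Step 4: δ(q0, □) = (q1, b, L) → [q1]bb
Step 5: δ(q1, b) = (q1, c, L) → [q1]□cb
Step 6: δ(q1, □) = (q1, c, L) → [q1]□ccb

The machine has not reached a halting state after 6 steps.
The machine did not halt within the 6-step bound.

Answer: No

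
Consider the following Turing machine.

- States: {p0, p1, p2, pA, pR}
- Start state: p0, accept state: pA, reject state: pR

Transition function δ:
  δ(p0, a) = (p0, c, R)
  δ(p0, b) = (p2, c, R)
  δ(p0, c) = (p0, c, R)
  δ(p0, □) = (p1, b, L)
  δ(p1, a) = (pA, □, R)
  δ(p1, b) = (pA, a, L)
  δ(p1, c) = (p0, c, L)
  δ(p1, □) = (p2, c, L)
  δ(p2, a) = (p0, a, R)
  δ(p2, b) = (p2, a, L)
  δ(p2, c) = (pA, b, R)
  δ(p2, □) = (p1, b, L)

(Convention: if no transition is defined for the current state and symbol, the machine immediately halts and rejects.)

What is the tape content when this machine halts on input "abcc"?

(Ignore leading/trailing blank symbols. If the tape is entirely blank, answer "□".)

Execution trace:
Initial: [p0]abcc
Step 1: δ(p0, a) = (p0, c, R) → c[p0]bcc
Step 2: δ(p0, b) = (p2, c, R) → cc[p2]cc
Step 3: δ(p2, c) = (pA, b, R) → ccb[pA]c

The machine reaches the accept state pA and halts.

Final tape (ignoring leading/trailing blanks): ccbc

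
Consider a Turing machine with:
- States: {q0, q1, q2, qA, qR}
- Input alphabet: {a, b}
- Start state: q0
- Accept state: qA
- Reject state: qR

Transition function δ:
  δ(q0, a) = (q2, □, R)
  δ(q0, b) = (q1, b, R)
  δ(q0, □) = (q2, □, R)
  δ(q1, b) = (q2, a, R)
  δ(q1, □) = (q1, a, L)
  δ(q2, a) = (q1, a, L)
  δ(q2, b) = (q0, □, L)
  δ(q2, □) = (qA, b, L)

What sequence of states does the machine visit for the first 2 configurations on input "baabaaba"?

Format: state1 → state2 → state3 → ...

Execution trace:
Initial: [q0]baabaaba
Step 1: δ(q0, b) = (q1, b, R) → b[q1]aabaaba

No transition is defined for δ(q1, a). By convention the machine halts and rejects.

State sequence: q0 → q1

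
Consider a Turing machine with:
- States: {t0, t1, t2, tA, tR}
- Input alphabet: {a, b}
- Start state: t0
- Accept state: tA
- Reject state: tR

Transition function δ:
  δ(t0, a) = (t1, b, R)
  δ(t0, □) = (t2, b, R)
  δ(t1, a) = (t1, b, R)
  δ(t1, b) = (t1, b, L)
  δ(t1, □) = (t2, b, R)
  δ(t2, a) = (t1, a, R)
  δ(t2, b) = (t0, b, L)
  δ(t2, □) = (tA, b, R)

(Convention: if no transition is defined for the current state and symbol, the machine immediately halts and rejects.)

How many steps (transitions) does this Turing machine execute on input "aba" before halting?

Execution trace:
Initial: [t0]aba
Step 1: δ(t0, a) = (t1, b, R) → b[t1]ba
Step 2: δ(t1, b) = (t1, b, L) → [t1]bba
Step 3: δ(t1, b) = (t1, b, L) → [t1]□bba
Step 4: δ(t1, □) = (t2, b, R) → b[t2]bba
Step 5: δ(t2, b) = (t0, b, L) → [t0]bbba

No transition is defined for δ(t0, b). By convention the machine halts and rejects.

The machine executed 5 steps before halting.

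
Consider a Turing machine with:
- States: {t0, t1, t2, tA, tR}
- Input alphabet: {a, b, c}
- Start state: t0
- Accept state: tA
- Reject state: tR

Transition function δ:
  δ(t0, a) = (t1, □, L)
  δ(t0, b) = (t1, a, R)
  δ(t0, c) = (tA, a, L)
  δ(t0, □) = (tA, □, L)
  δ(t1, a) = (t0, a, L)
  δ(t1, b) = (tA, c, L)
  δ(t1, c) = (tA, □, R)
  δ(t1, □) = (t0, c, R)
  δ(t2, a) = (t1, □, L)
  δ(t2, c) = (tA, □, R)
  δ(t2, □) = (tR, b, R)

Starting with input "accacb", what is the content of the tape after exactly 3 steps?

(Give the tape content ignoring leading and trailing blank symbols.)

Execution trace:
Initial: [t0]accacb
Step 1: δ(t0, a) = (t1, □, L) → [t1]□□ccacb
Step 2: δ(t1, □) = (t0, c, R) → c[t0]□ccacb
Step 3: δ(t0, □) = (tA, □, L) → [tA]c□ccacb

The machine reaches the accept state tA and halts.

After 3 steps, the tape (ignoring leading/trailing blanks) is: c□ccacb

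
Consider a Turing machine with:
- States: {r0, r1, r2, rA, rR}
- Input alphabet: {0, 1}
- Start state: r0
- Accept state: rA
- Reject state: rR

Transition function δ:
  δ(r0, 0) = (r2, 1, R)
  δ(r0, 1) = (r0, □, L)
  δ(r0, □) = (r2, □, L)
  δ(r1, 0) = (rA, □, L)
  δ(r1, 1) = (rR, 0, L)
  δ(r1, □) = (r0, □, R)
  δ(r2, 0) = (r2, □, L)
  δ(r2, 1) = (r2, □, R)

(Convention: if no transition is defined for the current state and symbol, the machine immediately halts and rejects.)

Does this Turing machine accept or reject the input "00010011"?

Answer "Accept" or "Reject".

Execution trace:
Initial: [r0]00010011
Step 1: δ(r0, 0) = (r2, 1, R) → 1[r2]0010011
Step 2: δ(r2, 0) = (r2, □, L) → [r2]1□010011
Step 3: δ(r2, 1) = (r2, □, R) → □[r2]□010011

No transition is defined for δ(r2, □). By convention the machine halts and rejects.

Answer: Reject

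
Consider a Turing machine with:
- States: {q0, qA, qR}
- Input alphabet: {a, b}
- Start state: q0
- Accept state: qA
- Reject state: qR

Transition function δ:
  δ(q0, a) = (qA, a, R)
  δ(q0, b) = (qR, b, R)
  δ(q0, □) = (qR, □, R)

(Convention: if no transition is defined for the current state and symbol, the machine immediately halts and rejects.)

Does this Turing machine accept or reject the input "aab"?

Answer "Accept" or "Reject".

Execution trace:
Initial: [q0]aab
Step 1: δ(q0, a) = (qA, a, R) → a[qA]ab

The machine reaches the accept state qA and halts.

Answer: Accept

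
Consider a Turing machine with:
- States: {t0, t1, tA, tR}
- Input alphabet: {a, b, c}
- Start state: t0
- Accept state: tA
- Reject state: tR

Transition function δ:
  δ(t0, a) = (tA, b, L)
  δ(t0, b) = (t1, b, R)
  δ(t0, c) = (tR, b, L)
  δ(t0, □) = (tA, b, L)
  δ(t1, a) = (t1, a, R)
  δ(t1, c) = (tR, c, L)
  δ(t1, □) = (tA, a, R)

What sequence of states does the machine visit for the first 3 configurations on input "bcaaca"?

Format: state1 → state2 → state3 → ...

Execution trace:
Initial: [t0]bcaaca
Step 1: δ(t0, b) = (t1, b, R) → b[t1]caaca
Step 2: δ(t1, c) = (tR, c, L) → [tR]bcaaca

The machine reaches the reject state tR and halts.

State sequence: t0 → t1 → tR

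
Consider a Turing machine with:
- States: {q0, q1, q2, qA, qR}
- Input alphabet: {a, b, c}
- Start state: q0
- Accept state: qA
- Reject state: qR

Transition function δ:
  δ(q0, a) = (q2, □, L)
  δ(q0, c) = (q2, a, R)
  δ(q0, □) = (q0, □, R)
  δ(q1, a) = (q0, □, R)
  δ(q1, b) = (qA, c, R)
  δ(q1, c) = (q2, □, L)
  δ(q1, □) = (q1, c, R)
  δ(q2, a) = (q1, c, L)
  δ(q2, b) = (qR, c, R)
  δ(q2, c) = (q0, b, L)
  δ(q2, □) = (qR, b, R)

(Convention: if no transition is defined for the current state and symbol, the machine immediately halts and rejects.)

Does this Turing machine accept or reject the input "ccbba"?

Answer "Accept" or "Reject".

Execution trace:
Initial: [q0]ccbba
Step 1: δ(q0, c) = (q2, a, R) → a[q2]cbba
Step 2: δ(q2, c) = (q0, b, L) → [q0]abbba
Step 3: δ(q0, a) = (q2, □, L) → [q2]□□bbba
Step 4: δ(q2, □) = (qR, b, R) → b[qR]□bbba

The machine reaches the reject state qR and halts.

Answer: Reject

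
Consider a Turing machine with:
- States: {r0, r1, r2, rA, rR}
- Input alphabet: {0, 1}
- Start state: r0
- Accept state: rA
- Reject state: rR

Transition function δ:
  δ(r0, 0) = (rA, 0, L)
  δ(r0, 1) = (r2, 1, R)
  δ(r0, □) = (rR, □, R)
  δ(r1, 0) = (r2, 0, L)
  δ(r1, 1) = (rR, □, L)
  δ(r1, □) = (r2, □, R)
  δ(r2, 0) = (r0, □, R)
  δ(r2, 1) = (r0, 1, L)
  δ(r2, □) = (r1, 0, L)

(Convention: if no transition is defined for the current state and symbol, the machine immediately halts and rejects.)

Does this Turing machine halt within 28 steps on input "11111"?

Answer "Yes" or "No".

Execution trace:
Initial: [r0]11111
Step 1: δ(r0, 1) = (r2, 1, R) → 1[r2]1111
Step 2: δ(r2, 1) = (r0, 1, L) → [r0]11111
Step 3: δ(r0, 1) = (r2, 1, R) → 1[r2]1111
Step 4: δ(r2, 1) = (r0, 1, L) → [r0]11111
Step 5: δ(r0, 1) = (r2, 1, R) → 1[r2]1111
Step 6: δ(r2, 1) = (r0, 1, L) → [r0]11111
Step 7: δ(r0, 1) = (r2, 1, R) → 1[r2]1111
Step 8: δ(r2, 1) = (r0, 1, L) → [r0]11111
Step 9: δ(r0, 1) = (r2, 1, R) → 1[r2]1111
Step 10: δ(r2, 1) = (r0, 1, L) → [r0]11111
Step 11: δ(r0, 1) = (r2, 1, R) → 1[r2]1111
Step 12: δ(r2, 1) = (r0, 1, L) → [r0]11111
Step 13: δ(r0, 1) = (r2, 1, R) → 1[r2]1111
Step 14: δ(r2, 1) = (r0, 1, L) → [r0]11111
Step 15: δ(r0, 1) = (r2, 1, R) → 1[r2]1111
Step 16: δ(r2, 1) = (r0, 1, L) → [r0]11111
Step 17: δ(r0, 1) = (r2, 1, R) → 1[r2]1111
Step 18: δ(r2, 1) = (r0, 1, L) → [r0]11111
Step 19: δ(r0, 1) = (r2, 1, R) → 1[r2]1111
Step 20: δ(r2, 1) = (r0, 1, L) → [r0]11111
Step 21: δ(r0, 1) = (r2, 1, R) → 1[r2]1111
Step 22: δ(r2, 1) = (r0, 1, L) → [r0]11111
Step 23: δ(r0, 1) = (r2, 1, R) → 1[r2]1111
Step 24: δ(r2, 1) = (r0, 1, L) → [r0]11111
Step 25: δ(r0, 1) = (r2, 1, R) → 1[r2]1111
Step 26: δ(r2, 1) = (r0, 1, L) → [r0]11111
Step 27: δ(r0, 1) = (r2, 1, R) → 1[r2]1111
Step 28: δ(r2, 1) = (r0, 1, L) → [r0]11111

The machine has not reached a halting state after 28 steps.
The machine did not halt within the 28-step bound.

Answer: No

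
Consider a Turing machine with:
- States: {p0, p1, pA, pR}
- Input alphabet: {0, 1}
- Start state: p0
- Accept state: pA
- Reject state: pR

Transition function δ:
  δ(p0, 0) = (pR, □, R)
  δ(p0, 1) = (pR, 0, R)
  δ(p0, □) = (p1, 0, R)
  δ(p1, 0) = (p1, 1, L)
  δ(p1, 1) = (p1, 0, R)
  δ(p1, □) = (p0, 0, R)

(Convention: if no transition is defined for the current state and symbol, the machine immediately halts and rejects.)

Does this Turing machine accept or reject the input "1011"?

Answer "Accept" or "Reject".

Execution trace:
Initial: [p0]1011
Step 1: δ(p0, 1) = (pR, 0, R) → 0[pR]011

The machine reaches the reject state pR and halts.

Answer: Reject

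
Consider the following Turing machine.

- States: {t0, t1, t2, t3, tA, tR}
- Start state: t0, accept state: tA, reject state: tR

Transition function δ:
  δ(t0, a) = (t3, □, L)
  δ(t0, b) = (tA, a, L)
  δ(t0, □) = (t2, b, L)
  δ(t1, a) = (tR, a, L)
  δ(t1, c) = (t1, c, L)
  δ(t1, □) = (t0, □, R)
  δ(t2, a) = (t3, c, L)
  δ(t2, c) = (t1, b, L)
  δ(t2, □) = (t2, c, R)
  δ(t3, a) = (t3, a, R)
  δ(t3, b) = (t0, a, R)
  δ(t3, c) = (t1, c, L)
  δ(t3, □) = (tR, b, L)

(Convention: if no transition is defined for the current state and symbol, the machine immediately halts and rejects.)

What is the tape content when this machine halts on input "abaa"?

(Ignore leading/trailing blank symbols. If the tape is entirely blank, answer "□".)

Execution trace:
Initial: [t0]abaa
Step 1: δ(t0, a) = (t3, □, L) → [t3]□□baa
Step 2: δ(t3, □) = (tR, b, L) → [tR]□b□baa

The machine reaches the reject state tR and halts.

Final tape (ignoring leading/trailing blanks): b□baa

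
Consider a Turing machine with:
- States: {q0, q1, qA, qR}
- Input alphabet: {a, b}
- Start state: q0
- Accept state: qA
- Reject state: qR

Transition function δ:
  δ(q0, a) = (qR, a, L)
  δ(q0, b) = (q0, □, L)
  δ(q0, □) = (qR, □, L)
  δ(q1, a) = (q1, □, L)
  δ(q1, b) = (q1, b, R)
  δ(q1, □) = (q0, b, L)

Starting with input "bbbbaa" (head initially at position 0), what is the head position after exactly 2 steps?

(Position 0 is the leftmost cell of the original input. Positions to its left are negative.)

Execution trace (head position shown):
Step 0: [q0]bbbbaa  (head at position 0)
Step 1: move left → [q0]□□bbbaa  (head at position -1)
Step 2: move left → [qR]□□□bbbaa  (head at position -2)

After 2 steps, the head is at position -2.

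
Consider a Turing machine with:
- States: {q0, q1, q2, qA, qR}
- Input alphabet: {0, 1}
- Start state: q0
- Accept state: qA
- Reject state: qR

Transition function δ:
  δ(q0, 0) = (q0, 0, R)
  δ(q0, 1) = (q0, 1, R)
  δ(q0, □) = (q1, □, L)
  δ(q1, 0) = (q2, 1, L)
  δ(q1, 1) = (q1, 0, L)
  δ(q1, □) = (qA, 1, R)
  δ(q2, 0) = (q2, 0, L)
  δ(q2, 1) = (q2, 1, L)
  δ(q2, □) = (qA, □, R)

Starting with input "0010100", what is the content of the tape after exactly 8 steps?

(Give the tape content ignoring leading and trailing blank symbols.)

Execution trace:
Initial: [q0]0010100
Step 1: δ(q0, 0) = (q0, 0, R) → 0[q0]010100
Step 2: δ(q0, 0) = (q0, 0, R) → 00[q0]10100
Step 3: δ(q0, 1) = (q0, 1, R) → 001[q0]0100
Step 4: δ(q0, 0) = (q0, 0, R) → 0010[q0]100
Step 5: δ(q0, 1) = (q0, 1, R) → 00101[q0]00
Step 6: δ(q0, 0) = (q0, 0, R) → 001010[q0]0
Step 7: δ(q0, 0) = (q0, 0, R) → 0010100[q0]□
Step 8: δ(q0, □) = (q1, □, L) → 001010[q1]0□

After 8 steps, the tape (ignoring leading/trailing blanks) is: 0010100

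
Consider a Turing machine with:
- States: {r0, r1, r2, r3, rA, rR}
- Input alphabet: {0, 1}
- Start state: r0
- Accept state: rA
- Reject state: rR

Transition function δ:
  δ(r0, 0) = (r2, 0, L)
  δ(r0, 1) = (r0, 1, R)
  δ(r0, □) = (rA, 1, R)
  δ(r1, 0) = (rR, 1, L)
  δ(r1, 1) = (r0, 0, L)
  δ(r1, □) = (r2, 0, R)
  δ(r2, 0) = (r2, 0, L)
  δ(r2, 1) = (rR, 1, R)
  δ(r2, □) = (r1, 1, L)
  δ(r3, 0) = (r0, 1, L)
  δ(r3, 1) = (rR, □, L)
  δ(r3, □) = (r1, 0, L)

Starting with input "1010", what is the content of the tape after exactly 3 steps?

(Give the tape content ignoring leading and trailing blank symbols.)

Execution trace:
Initial: [r0]1010
Step 1: δ(r0, 1) = (r0, 1, R) → 1[r0]010
Step 2: δ(r0, 0) = (r2, 0, L) → [r2]1010
Step 3: δ(r2, 1) = (rR, 1, R) → 1[rR]010

The machine reaches the reject state rR and halts.

After 3 steps, the tape (ignoring leading/trailing blanks) is: 1010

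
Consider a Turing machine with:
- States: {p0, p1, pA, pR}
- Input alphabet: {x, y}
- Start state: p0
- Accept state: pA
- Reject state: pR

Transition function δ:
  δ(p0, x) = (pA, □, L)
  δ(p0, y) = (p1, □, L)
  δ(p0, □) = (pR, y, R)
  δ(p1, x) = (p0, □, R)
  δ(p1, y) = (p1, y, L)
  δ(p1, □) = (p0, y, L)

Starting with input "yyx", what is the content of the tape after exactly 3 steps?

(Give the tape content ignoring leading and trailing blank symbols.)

Execution trace:
Initial: [p0]yyx
Step 1: δ(p0, y) = (p1, □, L) → [p1]□□yx
Step 2: δ(p1, □) = (p0, y, L) → [p0]□y□yx
Step 3: δ(p0, □) = (pR, y, R) → y[pR]y□yx

The machine reaches the reject state pR and halts.

After 3 steps, the tape (ignoring leading/trailing blanks) is: yy□yx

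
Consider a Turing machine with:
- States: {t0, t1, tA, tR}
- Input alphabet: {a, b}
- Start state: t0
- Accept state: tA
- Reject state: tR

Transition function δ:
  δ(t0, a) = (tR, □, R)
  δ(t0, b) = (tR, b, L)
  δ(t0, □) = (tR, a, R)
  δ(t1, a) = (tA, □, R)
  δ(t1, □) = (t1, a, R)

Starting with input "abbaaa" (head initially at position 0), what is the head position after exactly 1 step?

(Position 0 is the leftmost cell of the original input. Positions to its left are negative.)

Execution trace (head position shown):
Step 0: [t0]abbaaa  (head at position 0)
Step 1: move right → □[tR]bbaaa  (head at position 1)

After 1 step, the head is at position 1.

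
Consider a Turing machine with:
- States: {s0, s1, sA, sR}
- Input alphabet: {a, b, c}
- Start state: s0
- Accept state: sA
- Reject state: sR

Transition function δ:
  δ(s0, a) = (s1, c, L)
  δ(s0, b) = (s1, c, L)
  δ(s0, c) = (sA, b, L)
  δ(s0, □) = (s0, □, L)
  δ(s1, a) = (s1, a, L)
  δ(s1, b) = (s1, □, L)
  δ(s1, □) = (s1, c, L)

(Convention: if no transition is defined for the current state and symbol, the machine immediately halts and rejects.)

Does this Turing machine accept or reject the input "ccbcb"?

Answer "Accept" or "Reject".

Execution trace:
Initial: [s0]ccbcb
Step 1: δ(s0, c) = (sA, b, L) → [sA]□bcbcb

The machine reaches the accept state sA and halts.

Answer: Accept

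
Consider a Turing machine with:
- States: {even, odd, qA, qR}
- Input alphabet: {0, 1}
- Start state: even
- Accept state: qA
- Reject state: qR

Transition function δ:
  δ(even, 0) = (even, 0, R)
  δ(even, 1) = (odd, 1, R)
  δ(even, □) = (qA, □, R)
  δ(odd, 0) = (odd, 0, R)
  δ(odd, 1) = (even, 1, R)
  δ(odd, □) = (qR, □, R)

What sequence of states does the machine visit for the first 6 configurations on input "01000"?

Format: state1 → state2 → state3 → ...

Execution trace:
Initial: [even]01000
Step 1: δ(even, 0) = (even, 0, R) → 0[even]1000
Step 2: δ(even, 1) = (odd, 1, R) → 01[odd]000
Step 3: δ(odd, 0) = (odd, 0, R) → 010[odd]00
Step 4: δ(odd, 0) = (odd, 0, R) → 0100[odd]0
Step 5: δ(odd, 0) = (odd, 0, R) → 01000[odd]□

State sequence: even → even → odd → odd → odd → odd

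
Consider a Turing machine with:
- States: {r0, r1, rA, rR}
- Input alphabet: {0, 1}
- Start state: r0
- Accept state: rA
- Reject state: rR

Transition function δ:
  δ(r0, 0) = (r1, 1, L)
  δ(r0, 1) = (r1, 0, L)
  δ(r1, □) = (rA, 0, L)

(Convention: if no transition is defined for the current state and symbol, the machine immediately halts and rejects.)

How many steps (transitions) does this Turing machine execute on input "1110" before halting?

Execution trace:
Initial: [r0]1110
Step 1: δ(r0, 1) = (r1, 0, L) → [r1]□0110
Step 2: δ(r1, □) = (rA, 0, L) → [rA]□00110

The machine reaches the accept state rA and halts.

The machine executed 2 steps before halting.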